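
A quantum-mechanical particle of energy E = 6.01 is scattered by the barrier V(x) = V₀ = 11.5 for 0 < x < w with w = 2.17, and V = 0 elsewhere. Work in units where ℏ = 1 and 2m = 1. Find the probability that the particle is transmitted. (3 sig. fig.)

E < V₀: inside the barrier ψ ∝ e^{±κx} with κ = √(2m(V₀ − E))/ℏ = 2.343.
κw = 5.084, sinh(κw) = 80.74.
The exact tunnelling result is T⁻¹ = 1 + V₀² sinh²(κw) / [4E(V₀ − E)] = 6534, so T = 0.000153.

T = 0.000153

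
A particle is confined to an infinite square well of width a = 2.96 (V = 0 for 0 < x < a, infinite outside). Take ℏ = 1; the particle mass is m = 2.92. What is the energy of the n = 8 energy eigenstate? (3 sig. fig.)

The infinite-well eigenfunctions ψ_n = √(2/a) sin(nπx/a) vanish at both walls, giving E_n = n²π²ℏ²/(2ma²).
E_8 = 8² × π² / (2 × 2.92 × 2.96²) = 12.34.

E = 12.3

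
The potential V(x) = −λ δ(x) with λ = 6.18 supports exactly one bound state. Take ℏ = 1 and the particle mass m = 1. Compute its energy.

E = -19.1

The bound state is ψ(x) = √κ e^{−κ|x|}. The derivative jump ψ'(0⁺) − ψ'(0⁻) = −(2mλ/ℏ²)ψ(0) fixes κ = mλ/ℏ² = 6.180.
Then E = −ℏ²κ²/(2m) = −mλ²/(2ℏ²) = -19.10.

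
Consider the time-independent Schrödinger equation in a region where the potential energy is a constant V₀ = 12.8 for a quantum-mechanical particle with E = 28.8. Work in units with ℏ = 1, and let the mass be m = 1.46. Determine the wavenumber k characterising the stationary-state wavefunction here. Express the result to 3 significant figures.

With E > V₀ the solution is oscillatory, ψ ∝ e^{±ikx} with k = √(2m(E − V₀))/ℏ.
k = √(2 × 1.46 × 16) = 6.835.

k = 6.84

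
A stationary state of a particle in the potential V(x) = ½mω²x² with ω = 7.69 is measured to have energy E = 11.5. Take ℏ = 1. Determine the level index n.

n = 1

E_n = ℏω(n + ½) ⇒ n = E/(ℏω) − ½ = 11.5/7.69 − 0.5 = 0.995 → n = 1.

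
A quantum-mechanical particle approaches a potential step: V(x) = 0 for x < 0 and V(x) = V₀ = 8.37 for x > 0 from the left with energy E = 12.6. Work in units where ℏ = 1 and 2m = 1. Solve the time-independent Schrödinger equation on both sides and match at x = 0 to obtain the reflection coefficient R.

R = 0.0709

On each side the TISE gives plane waves with k = √(2m(E − V))/ℏ: k₁ = √(2·½·12.6) = 3.550, k₂ = √(2·½·4.23) = 2.057.
Continuity of ψ and ψ′ at the step yields the reflection amplitude r = (k₁ − k₂)/(k₁ + k₂) = 0.2663; thus R = |r|² = 0.07091, T = 0.9291.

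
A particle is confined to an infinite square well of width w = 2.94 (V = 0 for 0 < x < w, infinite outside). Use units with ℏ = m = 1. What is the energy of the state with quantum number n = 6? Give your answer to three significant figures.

E = 20.6

Requiring ψ(0) = ψ(w) = 0 quantises k = nπ/w, hence E_n = ℏ²k²/2m = n²π²ℏ²/(2mw²).
E_6 = 6² × π² / (2 × 1 × 2.94²) = 20.55.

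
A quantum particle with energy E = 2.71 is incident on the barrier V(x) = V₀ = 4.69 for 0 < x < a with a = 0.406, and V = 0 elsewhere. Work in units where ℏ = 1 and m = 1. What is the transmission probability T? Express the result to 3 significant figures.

T = 0.547

E < V₀: inside the barrier ψ ∝ e^{±κx} with κ = √(2m(V₀ − E))/ℏ = 1.990.
κa = 0.8079, sinh(κa) = 0.8987.
Matching ψ, ψ′ at both faces gives T = [1 + V₀² sinh²(κa) / (4E(V₀ − E))]⁻¹ = 1/1.828 = 0.547.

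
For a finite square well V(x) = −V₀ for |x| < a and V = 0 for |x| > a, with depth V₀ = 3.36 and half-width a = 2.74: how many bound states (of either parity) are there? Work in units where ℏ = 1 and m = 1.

N = 5

Define the well-strength parameter z₀ = (a/ℏ)√(2mV₀) = 2.74 × √(2·1·3.36) = 7.103.
A new bound state (alternating even/odd) appears each time z₀ passes a multiple of π/2, so N = ⌊2z₀/π⌋ + 1 = ⌊4.522⌋ + 1 = 5.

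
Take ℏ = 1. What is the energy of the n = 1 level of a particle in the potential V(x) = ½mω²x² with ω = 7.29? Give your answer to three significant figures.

Using E_n = (n + ½)ℏω: E_1 = 1.5 × 7.29 = 10.94.

E = 10.9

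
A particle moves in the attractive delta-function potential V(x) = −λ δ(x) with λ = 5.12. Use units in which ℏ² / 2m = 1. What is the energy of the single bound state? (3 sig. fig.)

For x ≠ 0 the bound state is ψ ∝ e^{−κ|x|}; integrating the TISE across the delta gives the cusp condition 2κ = 2mλ/ℏ², so κ = 2.560.
Then E = −ℏ²κ²/(2m) = −mλ²/(2ℏ²) = -6.554.

E = -6.55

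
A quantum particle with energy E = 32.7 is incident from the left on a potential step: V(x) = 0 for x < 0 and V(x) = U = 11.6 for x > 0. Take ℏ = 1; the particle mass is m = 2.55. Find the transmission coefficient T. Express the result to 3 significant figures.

T = 0.988

On each side the TISE gives plane waves with k = √(2m(E − V))/ℏ: k₁ = √(2·2.55·32.7) = 12.91, k₂ = √(2·2.55·21.1) = 10.37.
Matching ψ and ψ′ at x = 0 gives r = (k₁ − k₂)/(k₁ + k₂), so R = r² = 0.01190 and T = 1 − R = 0.9881.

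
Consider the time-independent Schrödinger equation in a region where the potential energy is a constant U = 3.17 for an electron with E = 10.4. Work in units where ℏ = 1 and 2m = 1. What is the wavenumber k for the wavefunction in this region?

With E > U the solution is oscillatory, ψ ∝ e^{±ikx} with k = √(2m(E − U))/ℏ.
k = √(2 × 0.5 × 7.23) = 2.689.

k = 2.69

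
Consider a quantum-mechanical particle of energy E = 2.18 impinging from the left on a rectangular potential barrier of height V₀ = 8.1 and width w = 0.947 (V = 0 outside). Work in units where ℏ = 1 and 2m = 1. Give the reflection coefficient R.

R = 0.969

E < V₀: inside the barrier ψ ∝ e^{±κx} with κ = √(2m(V₀ − E))/ℏ = 2.433.
κw = 2.304, sinh(κw) = 4.958.
The exact tunnelling result is T⁻¹ = 1 + V₀² sinh²(κw) / [4E(V₀ − E)] = 32.24, so T = 0.0310.
R = 1 − T = 0.969.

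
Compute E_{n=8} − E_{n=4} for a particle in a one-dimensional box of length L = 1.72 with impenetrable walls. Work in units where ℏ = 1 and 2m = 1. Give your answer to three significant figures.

E_n = n²π²ℏ²/(2mL²), so ΔE = (8² − 4²) π²ℏ²/(2mL²).
ΔE = 48 × π² / (2 × 0.5 × 1.72²) = 160.1.

ΔE = 160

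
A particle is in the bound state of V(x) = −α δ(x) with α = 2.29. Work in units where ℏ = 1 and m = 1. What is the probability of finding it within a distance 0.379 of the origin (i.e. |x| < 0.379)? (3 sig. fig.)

The normalised bound state is ψ = √κ e^{−κ|x|} with κ = mα/ℏ² = 2.290.
P(|x| < d) = ∫_{−d}^{d} κ e^{−2κ|x|} dx = 1 − e^{−2κd} = 1 − e^{−1.736} = 0.8237.

P = 0.824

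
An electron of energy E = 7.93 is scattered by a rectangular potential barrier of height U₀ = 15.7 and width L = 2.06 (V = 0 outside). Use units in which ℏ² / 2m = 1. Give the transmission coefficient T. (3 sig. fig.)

T = 0.0000412

Since E < U₀ the interior solution is evanescent with decay constant κ = √(2m(U₀ − E))/ℏ = 2.787.
κL = 5.742, sinh(κL) = 155.9.
Matching ψ, ψ′ at both faces gives T = [1 + U₀² sinh²(κL) / (4E(U₀ − E))]⁻¹ = 1/24300 = 0.0000412.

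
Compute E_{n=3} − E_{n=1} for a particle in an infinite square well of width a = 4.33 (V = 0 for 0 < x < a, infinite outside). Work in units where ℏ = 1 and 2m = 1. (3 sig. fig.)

ΔE = 4.21

E_n = n²π²ℏ²/(2ma²), so ΔE = (3² − 1²) π²ℏ²/(2ma²).
ΔE = 8 × π² / (2 × 0.5 × 4.33²) = 4.211.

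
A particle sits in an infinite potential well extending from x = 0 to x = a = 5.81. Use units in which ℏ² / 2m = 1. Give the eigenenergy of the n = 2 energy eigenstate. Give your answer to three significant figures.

Requiring ψ(0) = ψ(a) = 0 quantises k = nπ/a, hence E_n = ℏ²k²/2m = n²π²ℏ²/(2ma²).
E_2 = 2² × π² / (2 × 0.5 × 5.81²) = 1.170.

E = 1.17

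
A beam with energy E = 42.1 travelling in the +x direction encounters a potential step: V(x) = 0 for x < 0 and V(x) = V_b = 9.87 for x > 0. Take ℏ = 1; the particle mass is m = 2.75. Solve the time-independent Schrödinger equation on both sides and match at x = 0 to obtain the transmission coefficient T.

The wavenumbers are k₁ = √(2mE)/ℏ = 15.22 on the left and k₂ = √(2m(E − V_b))/ℏ = 13.31 on the right.
Continuity of ψ and ψ′ at the step yields the reflection amplitude r = (k₁ − k₂)/(k₁ + k₂) = 0.06669; thus R = |r|² = 0.004447, T = 0.9956.

T = 0.996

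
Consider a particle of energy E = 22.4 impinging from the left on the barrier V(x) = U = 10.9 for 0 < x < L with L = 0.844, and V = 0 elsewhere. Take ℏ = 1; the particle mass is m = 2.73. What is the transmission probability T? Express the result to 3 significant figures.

Above the barrier the interior wavenumber is k₂ = √(2m(E − U))/ℏ = 7.924, giving phase k₂L = 6.688.
Matching at both interfaces gives T⁻¹ = 1 + U² sin²(k₂L) / [4E(E − U)] = 1.018, hence T = 0.982.

T = 0.982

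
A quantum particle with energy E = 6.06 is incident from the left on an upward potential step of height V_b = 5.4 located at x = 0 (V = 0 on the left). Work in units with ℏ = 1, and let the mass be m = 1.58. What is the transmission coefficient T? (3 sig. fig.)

T = 0.746

On each side the TISE gives plane waves with k = √(2m(E − V))/ℏ: k₁ = √(2·1.58·6.06) = 4.376, k₂ = √(2·1.58·0.66) = 1.444.
Continuity of ψ and ψ′ at the step yields the reflection amplitude r = (k₁ − k₂)/(k₁ + k₂) = 0.5037; thus R = |r|² = 0.2538, T = 0.7462.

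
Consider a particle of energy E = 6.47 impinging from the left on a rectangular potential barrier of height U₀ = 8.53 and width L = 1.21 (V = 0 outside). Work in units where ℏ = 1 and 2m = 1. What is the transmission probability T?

T = 0.0883

E < U₀: inside the barrier ψ ∝ e^{±κx} with κ = √(2m(U₀ − E))/ℏ = 1.435.
κL = 1.737, sinh(κL) = 2.751.
Matching ψ, ψ′ at both faces gives T = [1 + U₀² sinh²(κL) / (4E(U₀ − E))]⁻¹ = 1/11.33 = 0.0883.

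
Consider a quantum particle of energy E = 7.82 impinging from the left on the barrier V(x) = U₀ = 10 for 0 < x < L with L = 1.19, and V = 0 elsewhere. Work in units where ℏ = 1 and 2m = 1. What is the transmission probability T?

T = 0.0794

E < U₀: inside the barrier ψ ∝ e^{±κx} with κ = √(2m(U₀ − E))/ℏ = 1.476.
κL = 1.757, sinh(κL) = 2.811.
Matching ψ, ψ′ at both faces gives T = [1 + U₀² sinh²(κL) / (4E(U₀ − E))]⁻¹ = 1/12.59 = 0.0794.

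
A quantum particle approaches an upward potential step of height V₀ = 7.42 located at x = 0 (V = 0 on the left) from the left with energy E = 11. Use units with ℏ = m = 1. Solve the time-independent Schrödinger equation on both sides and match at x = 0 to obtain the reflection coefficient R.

On each side the TISE gives plane waves with k = √(2m(E − V))/ℏ: k₁ = √(2·1·11) = 4.690, k₂ = √(2·1·3.58) = 2.676.
Matching ψ and ψ′ at x = 0 gives r = (k₁ − k₂)/(k₁ + k₂), so R = r² = 0.07480 and T = 1 − R = 0.9252.

R = 0.0748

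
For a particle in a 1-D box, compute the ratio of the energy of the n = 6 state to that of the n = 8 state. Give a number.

0.5625

Since E_n ∝ n², the ratio is (6/8)² = 0.5625.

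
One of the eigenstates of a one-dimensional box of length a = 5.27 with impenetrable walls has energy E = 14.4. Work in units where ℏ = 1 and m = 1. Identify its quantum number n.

n = 9

For an infinite well E_n = n²π²ℏ²/(2ma²), so n = (a/πℏ)√(2mE).
n = (5.27/π) × √(2 × 1 × 14.4) = 9.002 → n = 9.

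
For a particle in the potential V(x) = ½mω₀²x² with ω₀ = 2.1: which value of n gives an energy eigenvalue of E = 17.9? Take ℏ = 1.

n = 8

Invert E_n = (n + ½)ℏω₀: n = E/ℏω₀ − ½ = 8.024, so n = 8.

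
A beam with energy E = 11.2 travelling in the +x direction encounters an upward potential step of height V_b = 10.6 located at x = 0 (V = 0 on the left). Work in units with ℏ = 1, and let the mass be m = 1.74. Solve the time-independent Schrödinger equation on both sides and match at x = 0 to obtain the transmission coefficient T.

T = 0.611

On each side the TISE gives plane waves with k = √(2m(E − V))/ℏ: k₁ = √(2·1.74·11.2) = 6.243, k₂ = √(2·1.74·0.6) = 1.445.
Continuity of ψ and ψ′ at the step yields the reflection amplitude r = (k₁ − k₂)/(k₁ + k₂) = 0.6241; thus R = |r|² = 0.3895, T = 0.6105.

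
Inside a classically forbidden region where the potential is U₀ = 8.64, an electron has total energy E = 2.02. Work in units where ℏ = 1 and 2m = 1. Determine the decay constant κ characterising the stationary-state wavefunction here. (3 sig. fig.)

Since E < U₀ the TISE in this region is ψ'' = κ²ψ with κ = √(2m(U₀ − E))/ℏ.
κ = √(2 × 0.5 × 6.62) = 2.573.

κ = 2.57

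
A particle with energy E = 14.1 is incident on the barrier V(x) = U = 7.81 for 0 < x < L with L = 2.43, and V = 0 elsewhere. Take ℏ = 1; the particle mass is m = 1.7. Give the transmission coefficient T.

T = 0.861

Above the barrier the interior wavenumber is k₂ = √(2m(E − U))/ℏ = 4.624, giving phase k₂L = 11.24.
Matching at both interfaces gives T⁻¹ = 1 + U² sin²(k₂L) / [4E(E − U)] = 1.162, hence T = 0.861.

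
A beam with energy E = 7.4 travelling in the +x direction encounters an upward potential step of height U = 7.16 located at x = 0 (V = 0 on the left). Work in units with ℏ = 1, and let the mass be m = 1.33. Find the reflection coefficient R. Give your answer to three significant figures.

R = 0.483

On each side the TISE gives plane waves with k = √(2m(E − V))/ℏ: k₁ = √(2·1.33·7.4) = 4.437, k₂ = √(2·1.33·0.24) = 0.7990.
Matching ψ and ψ′ at x = 0 gives r = (k₁ − k₂)/(k₁ + k₂), so R = r² = 0.4827 and T = 1 − R = 0.5173.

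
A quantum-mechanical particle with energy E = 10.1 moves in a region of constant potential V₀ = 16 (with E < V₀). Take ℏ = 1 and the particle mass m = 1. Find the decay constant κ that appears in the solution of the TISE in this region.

κ = 3.44

Since E < V₀ the TISE in this region is ψ'' = κ²ψ with κ = √(2m(V₀ − E))/ℏ.
κ = √(2 × 1 × 5.9) = 3.435.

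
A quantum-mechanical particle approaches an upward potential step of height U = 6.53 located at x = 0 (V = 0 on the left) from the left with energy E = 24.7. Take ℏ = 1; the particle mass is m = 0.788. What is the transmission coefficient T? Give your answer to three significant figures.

The wavenumbers are k₁ = √(2mE)/ℏ = 6.239 on the left and k₂ = √(2m(E − U))/ℏ = 5.351 on the right.
Continuity of ψ and ψ′ at the step yields the reflection amplitude r = (k₁ − k₂)/(k₁ + k₂) = 0.07661; thus R = |r|² = 0.005869, T = 0.9941.

T = 0.994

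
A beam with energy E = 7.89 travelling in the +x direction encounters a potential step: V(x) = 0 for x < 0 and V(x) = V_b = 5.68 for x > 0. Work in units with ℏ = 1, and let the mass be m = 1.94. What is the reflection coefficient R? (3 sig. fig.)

On each side the TISE gives plane waves with k = √(2m(E − V))/ℏ: k₁ = √(2·1.94·7.89) = 5.533, k₂ = √(2·1.94·2.21) = 2.928.
Continuity of ψ and ψ′ at the step yields the reflection amplitude r = (k₁ − k₂)/(k₁ + k₂) = 0.3078; thus R = |r|² = 0.09476, T = 0.9052.

R = 0.0948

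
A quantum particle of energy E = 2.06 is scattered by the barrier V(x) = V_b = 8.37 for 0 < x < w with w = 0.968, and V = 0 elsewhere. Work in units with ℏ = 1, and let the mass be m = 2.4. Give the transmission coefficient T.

Since E < V_b the interior solution is evanescent with decay constant κ = √(2m(V_b − E))/ℏ = 5.503.
κw = 5.327, sinh(κw) = 102.9.
The exact tunnelling result is T⁻¹ = 1 + V_b² sinh²(κw) / [4E(V_b − E)] = 14280, so T = 0.0000700.

T = 0.0000700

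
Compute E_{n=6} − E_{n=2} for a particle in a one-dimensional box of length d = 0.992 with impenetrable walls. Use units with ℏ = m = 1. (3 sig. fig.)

E_n = n²π²ℏ²/(2md²), so ΔE = (6² − 2²) π²ℏ²/(2md²).
ΔE = 32 × π² / (2 × 1 × 0.992²) = 160.5.

ΔE = 160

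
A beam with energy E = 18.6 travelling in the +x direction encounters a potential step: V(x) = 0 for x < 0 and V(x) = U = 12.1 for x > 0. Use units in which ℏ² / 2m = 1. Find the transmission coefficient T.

T = 0.934

On each side the TISE gives plane waves with k = √(2m(E − V))/ℏ: k₁ = √(2·½·18.6) = 4.313, k₂ = √(2·½·6.5) = 2.550.
Continuity of ψ and ψ′ at the step yields the reflection amplitude r = (k₁ − k₂)/(k₁ + k₂) = 0.2569; thus R = |r|² = 0.06602, T = 0.9340.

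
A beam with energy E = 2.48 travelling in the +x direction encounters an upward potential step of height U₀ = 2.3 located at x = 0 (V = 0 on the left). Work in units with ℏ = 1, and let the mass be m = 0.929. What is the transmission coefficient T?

T = 0.669

On each side the TISE gives plane waves with k = √(2m(E − V))/ℏ: k₁ = √(2·0.929·2.48) = 2.147, k₂ = √(2·0.929·0.18) = 0.5783.
Matching ψ and ψ′ at x = 0 gives r = (k₁ − k₂)/(k₁ + k₂), so R = r² = 0.3312 and T = 1 − R = 0.6688.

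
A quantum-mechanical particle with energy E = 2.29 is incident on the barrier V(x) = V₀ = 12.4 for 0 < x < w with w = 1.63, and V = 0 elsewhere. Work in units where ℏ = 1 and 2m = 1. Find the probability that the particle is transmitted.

Since E < V₀ the interior solution is evanescent with decay constant κ = √(2m(V₀ − E))/ℏ = 3.180.
κw = 5.183, sinh(κw) = 89.09.
The exact tunnelling result is T⁻¹ = 1 + V₀² sinh²(κw) / [4E(V₀ − E)] = 13180, so T = 0.0000759.

T = 0.0000759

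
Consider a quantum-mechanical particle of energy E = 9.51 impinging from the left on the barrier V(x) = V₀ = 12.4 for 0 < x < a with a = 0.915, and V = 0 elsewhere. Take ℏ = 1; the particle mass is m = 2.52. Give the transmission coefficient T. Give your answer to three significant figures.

T = 0.00265

E < V₀: inside the barrier ψ ∝ e^{±κx} with κ = √(2m(V₀ − E))/ℏ = 3.816.
κa = 3.492, sinh(κa) = 16.41.
Matching ψ, ψ′ at both faces gives T = [1 + V₀² sinh²(κa) / (4E(V₀ − E))]⁻¹ = 1/377.7 = 0.00265.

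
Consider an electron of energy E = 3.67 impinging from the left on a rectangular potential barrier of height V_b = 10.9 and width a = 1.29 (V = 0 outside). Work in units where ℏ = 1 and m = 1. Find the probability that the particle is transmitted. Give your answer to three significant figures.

T = 0.000196

E < V_b: inside the barrier ψ ∝ e^{±κx} with κ = √(2m(V_b − E))/ℏ = 3.803.
κa = 4.905, sinh(κa) = 67.50.
The exact tunnelling result is T⁻¹ = 1 + V_b² sinh²(κa) / [4E(V_b − E)] = 5102, so T = 0.000196.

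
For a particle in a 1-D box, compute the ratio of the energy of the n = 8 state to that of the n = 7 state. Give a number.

1.30612

Since E_n ∝ n², the ratio is (8/7)² = 1.30612.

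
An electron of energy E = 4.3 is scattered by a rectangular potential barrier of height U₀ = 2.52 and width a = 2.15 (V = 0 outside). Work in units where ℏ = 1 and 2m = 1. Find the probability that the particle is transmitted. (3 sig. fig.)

E > U₀: inside the barrier k₂ = √(2m(E − U₀))/ℏ = 1.334, k₂a = 2.868.
Matching at both interfaces gives T⁻¹ = 1 + U₀² sin²(k₂a) / [4E(E − U₀)] = 1.015, hence T = 0.985.

T = 0.985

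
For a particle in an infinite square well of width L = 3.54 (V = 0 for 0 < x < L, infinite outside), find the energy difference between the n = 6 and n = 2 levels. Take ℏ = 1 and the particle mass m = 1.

ΔE = 12.6

E_n = n²π²ℏ²/(2mL²), so ΔE = (6² − 2²) π²ℏ²/(2mL²).
ΔE = 32 × π² / (2 × 1 × 3.54²) = 12.60.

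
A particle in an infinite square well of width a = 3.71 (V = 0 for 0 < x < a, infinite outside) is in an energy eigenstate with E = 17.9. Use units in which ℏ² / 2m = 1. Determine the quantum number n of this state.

From E_n = n²π²ℏ²/(2ma²) invert to n = √(2ma²E)/(πℏ).
n = (3.71/π) × √(2 × 0.5 × 17.9) = 4.996 → n = 5.

n = 5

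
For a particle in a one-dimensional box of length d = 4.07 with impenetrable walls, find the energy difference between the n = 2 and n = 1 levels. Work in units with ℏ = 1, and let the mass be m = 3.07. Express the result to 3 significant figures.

E_n = n²π²ℏ²/(2md²), so ΔE = (2² − 1²) π²ℏ²/(2md²).
ΔE = 3 × π² / (2 × 3.07 × 4.07²) = 0.2911.

ΔE = 0.291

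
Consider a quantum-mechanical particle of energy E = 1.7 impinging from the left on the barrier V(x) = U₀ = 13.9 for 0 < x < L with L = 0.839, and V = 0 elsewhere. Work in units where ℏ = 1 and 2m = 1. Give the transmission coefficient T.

T = 0.00490

Since E < U₀ the interior solution is evanescent with decay constant κ = √(2m(U₀ − E))/ℏ = 3.493.
κL = 2.931, sinh(κL) = 9.342.
Matching ψ, ψ′ at both faces gives T = [1 + U₀² sinh²(κL) / (4E(U₀ − E))]⁻¹ = 1/204.2 = 0.00490.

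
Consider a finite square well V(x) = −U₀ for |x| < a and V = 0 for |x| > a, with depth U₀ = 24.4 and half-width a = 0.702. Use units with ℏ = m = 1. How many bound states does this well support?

N = 4

Define the well-strength parameter z₀ = (a/ℏ)√(2mU₀) = 0.702 × √(2·1·24.4) = 4.904.
A new bound state (alternating even/odd) appears each time z₀ passes a multiple of π/2, so N = ⌊2z₀/π⌋ + 1 = ⌊3.122⌋ + 1 = 4.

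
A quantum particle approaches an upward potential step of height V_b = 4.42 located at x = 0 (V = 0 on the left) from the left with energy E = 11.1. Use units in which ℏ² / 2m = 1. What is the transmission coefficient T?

T = 0.984

On each side the TISE gives plane waves with k = √(2m(E − V))/ℏ: k₁ = √(2·½·11.1) = 3.332, k₂ = √(2·½·6.68) = 2.585.
Matching ψ and ψ′ at x = 0 gives r = (k₁ − k₂)/(k₁ + k₂), so R = r² = 0.01595 and T = 1 − R = 0.9841.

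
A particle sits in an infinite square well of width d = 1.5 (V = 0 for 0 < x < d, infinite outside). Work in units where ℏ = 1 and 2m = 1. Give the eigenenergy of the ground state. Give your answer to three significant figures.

The infinite-well eigenfunctions ψ_n = √(2/d) sin(nπx/d) vanish at both walls, giving E_n = n²π²ℏ²/(2md²).
E_1 = 1² × π² / (2 × 0.5 × 1.5²) = 4.386.

E = 4.39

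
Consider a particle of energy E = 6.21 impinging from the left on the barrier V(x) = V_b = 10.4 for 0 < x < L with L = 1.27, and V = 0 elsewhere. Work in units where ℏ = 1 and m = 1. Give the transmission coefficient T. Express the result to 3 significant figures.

T = 0.00246

E < V_b: inside the barrier ψ ∝ e^{±κx} with κ = √(2m(V_b − E))/ℏ = 2.895.
κL = 3.676, sinh(κL) = 19.74.
The exact tunnelling result is T⁻¹ = 1 + V_b² sinh²(κL) / [4E(V_b − E)] = 405.9, so T = 0.00246.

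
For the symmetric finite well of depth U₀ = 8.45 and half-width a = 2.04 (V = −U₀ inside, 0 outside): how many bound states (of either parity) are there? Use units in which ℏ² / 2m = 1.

The dimensionless depth is z₀ = a√(2mU₀)/ℏ = 2.04 × √(8.450) = 5.930.
The even/odd transcendental equations gain one root per π/2 in z₀, giving N = 1 + ⌊2z₀/π⌋ = 1 + ⌊3.775⌋ = 4.

N = 4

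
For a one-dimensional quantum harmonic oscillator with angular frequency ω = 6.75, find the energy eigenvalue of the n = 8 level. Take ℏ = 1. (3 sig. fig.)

Using E_n = (n + ½)ℏω: E_8 = 8.5 × 6.75 = 57.38.

E = 57.4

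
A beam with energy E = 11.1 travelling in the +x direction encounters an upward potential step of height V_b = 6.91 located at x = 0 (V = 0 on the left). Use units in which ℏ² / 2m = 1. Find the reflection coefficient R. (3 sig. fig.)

On each side the TISE gives plane waves with k = √(2m(E − V))/ℏ: k₁ = √(2·½·11.1) = 3.332, k₂ = √(2·½·4.19) = 2.047.
Continuity of ψ and ψ′ at the step yields the reflection amplitude r = (k₁ − k₂)/(k₁ + k₂) = 0.2389; thus R = |r|² = 0.05705, T = 0.9429.

R = 0.0571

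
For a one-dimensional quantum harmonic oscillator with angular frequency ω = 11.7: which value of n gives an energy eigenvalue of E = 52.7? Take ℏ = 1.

n = 4

Invert E_n = (n + ½)ℏω: n = E/ℏω − ½ = 4.004, so n = 4.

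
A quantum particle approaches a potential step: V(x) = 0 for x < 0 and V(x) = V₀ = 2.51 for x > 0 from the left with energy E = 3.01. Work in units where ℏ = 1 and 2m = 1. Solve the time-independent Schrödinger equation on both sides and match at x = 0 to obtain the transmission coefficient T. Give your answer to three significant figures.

T = 0.823

On each side the TISE gives plane waves with k = √(2m(E − V))/ℏ: k₁ = √(2·½·3.01) = 1.735, k₂ = √(2·½·0.5) = 0.7071.
Matching ψ and ψ′ at x = 0 gives r = (k₁ − k₂)/(k₁ + k₂), so R = r² = 0.1771 and T = 1 − R = 0.8229.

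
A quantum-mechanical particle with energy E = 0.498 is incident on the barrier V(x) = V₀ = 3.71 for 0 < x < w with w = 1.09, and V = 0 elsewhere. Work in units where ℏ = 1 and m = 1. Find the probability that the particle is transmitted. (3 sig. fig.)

Since E < V₀ the interior solution is evanescent with decay constant κ = √(2m(V₀ − E))/ℏ = 2.535.
κw = 2.763, sinh(κw) = 7.889.
Matching ψ, ψ′ at both faces gives T = [1 + V₀² sinh²(κw) / (4E(V₀ − E))]⁻¹ = 1/134.9 = 0.00741.

T = 0.00741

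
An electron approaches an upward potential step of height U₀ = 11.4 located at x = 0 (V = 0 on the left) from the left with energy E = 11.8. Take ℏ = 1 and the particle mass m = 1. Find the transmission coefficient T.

On each side the TISE gives plane waves with k = √(2m(E − V))/ℏ: k₁ = √(2·1·11.8) = 4.858, k₂ = √(2·1·0.4) = 0.8944.
Continuity of ψ and ψ′ at the step yields the reflection amplitude r = (k₁ − k₂)/(k₁ + k₂) = 0.6890; thus R = |r|² = 0.4748, T = 0.5252.

T = 0.525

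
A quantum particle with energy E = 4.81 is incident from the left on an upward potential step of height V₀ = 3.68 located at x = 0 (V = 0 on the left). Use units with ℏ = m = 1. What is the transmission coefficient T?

The wavenumbers are k₁ = √(2mE)/ℏ = 3.102 on the left and k₂ = √(2m(E − V₀))/ℏ = 1.503 on the right.
Matching ψ and ψ′ at x = 0 gives r = (k₁ − k₂)/(k₁ + k₂), so R = r² = 0.1205 and T = 1 − R = 0.8795.

T = 0.880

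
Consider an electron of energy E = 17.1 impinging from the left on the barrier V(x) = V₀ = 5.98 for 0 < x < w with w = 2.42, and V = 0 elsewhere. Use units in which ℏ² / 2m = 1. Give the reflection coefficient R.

Above the barrier the interior wavenumber is k₂ = √(2m(E − V₀))/ℏ = 3.335, giving phase k₂w = 8.070.
T = [1 + V₀² sin²(k₂w) / (4E(E − V₀))]⁻¹ = 1/1.045 = 0.957.
R = 1 − T = 0.0429.

R = 0.0429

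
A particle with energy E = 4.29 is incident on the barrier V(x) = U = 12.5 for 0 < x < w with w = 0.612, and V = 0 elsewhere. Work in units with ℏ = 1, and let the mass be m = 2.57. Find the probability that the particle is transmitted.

T = 0.00127

Since E < U the interior solution is evanescent with decay constant κ = √(2m(U − E))/ℏ = 6.496.
κw = 3.976, sinh(κw) = 26.63.
The exact tunnelling result is T⁻¹ = 1 + U² sinh²(κw) / [4E(U − E)] = 787.6, so T = 0.00127.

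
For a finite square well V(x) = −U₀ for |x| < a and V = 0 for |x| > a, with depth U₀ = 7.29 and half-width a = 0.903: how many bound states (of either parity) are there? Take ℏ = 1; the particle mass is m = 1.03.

N = 3

Define the well-strength parameter z₀ = (a/ℏ)√(2mU₀) = 0.903 × √(2·1.03·7.29) = 3.499.
A new bound state (alternating even/odd) appears each time z₀ passes a multiple of π/2, so N = ⌊2z₀/π⌋ + 1 = ⌊2.228⌋ + 1 = 3.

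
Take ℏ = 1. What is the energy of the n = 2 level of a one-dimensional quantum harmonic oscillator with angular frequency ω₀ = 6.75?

The oscillator eigenvalues are E_n = ℏω₀(n + ½), so E_2 = 6.75 × 2.5 = 16.88.

E = 16.9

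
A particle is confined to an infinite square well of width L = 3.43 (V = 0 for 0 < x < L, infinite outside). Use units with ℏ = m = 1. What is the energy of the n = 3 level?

The infinite-well eigenfunctions ψ_n = √(2/L) sin(nπx/L) vanish at both walls, giving E_n = n²π²ℏ²/(2mL²).
E_3 = 3² × π² / (2 × 1 × 3.43²) = 3.775.

E = 3.78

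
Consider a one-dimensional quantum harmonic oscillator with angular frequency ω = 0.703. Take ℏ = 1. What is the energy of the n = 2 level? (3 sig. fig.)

E = 1.76

The oscillator eigenvalues are E_n = ℏω(n + ½), so E_2 = 0.703 × 2.5 = 1.758.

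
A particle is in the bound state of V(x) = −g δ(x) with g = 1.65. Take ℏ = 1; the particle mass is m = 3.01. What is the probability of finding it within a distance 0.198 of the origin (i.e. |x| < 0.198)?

P = 0.860

The normalised bound state is ψ = √κ e^{−κ|x|} with κ = mg/ℏ² = 4.967.
P(|x| < d) = ∫_{−d}^{d} κ e^{−2κ|x|} dx = 1 − e^{−2κd} = 1 − e^{−1.967} = 0.8601.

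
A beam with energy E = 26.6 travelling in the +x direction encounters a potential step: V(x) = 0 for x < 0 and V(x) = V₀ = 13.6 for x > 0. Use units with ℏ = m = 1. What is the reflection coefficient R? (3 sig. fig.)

R = 0.0314

The wavenumbers are k₁ = √(2mE)/ℏ = 7.294 on the left and k₂ = √(2m(E − V₀))/ℏ = 5.099 on the right.
Matching ψ and ψ′ at x = 0 gives r = (k₁ − k₂)/(k₁ + k₂), so R = r² = 0.03137 and T = 1 − R = 0.9686.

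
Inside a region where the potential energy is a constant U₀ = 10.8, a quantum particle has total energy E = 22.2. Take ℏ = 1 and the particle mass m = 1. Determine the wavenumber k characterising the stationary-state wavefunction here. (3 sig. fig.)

With E > U₀ the solution is oscillatory, ψ ∝ e^{±ikx} with k = √(2m(E − U₀))/ℏ.
k = √(2 × 1 × 11.4) = 4.775.

k = 4.77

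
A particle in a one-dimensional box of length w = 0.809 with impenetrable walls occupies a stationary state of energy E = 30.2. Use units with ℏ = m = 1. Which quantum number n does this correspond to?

n = 2

For an infinite well E_n = n²π²ℏ²/(2mw²), so n = (w/πℏ)√(2mE).
n = (0.809/π) × √(2 × 1 × 30.2) = 2.001 → n = 2.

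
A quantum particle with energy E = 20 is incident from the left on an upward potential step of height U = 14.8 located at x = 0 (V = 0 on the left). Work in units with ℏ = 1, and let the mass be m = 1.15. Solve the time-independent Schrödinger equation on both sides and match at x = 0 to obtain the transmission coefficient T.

The wavenumbers are k₁ = √(2mE)/ℏ = 6.782 on the left and k₂ = √(2m(E − U))/ℏ = 3.458 on the right.
Matching ψ and ψ′ at x = 0 gives r = (k₁ − k₂)/(k₁ + k₂), so R = r² = 0.1054 and T = 1 − R = 0.8946.

T = 0.895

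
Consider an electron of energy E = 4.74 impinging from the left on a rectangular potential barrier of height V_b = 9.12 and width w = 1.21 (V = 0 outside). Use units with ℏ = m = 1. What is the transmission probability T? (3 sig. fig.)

T = 0.00309

Since E < V_b the interior solution is evanescent with decay constant κ = √(2m(V_b − E))/ℏ = 2.960.
κw = 3.581, sinh(κw) = 17.95.
Matching ψ, ψ′ at both faces gives T = [1 + V_b² sinh²(κw) / (4E(V_b − E))]⁻¹ = 1/323.6 = 0.00309.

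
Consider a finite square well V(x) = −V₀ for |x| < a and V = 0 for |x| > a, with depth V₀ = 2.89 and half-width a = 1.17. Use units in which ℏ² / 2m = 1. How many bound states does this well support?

Define the well-strength parameter z₀ = (a/ℏ)√(2mV₀) = 1.17 × √(2·0.5·2.89) = 1.989.
A new bound state (alternating even/odd) appears each time z₀ passes a multiple of π/2, so N = ⌊2z₀/π⌋ + 1 = ⌊1.266⌋ + 1 = 2.

N = 2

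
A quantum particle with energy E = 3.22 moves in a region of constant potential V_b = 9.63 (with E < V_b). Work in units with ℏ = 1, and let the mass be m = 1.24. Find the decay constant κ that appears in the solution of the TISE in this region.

Since E < V_b the TISE in this region is ψ'' = κ²ψ with κ = √(2m(V_b − E))/ℏ.
κ = √(2 × 1.24 × 6.41) = 3.987.

κ = 3.99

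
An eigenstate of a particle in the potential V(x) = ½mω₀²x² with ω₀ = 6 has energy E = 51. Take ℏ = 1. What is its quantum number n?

E_n = ℏω₀(n + ½) ⇒ n = E/(ℏω₀) − ½ = 51/6 − 0.5 = 8.000 → n = 8.

n = 8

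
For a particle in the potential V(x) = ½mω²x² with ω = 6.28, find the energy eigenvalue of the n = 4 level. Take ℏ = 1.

E = 28.3

Using E_n = (n + ½)ℏω: E_4 = 4.5 × 6.28 = 28.26.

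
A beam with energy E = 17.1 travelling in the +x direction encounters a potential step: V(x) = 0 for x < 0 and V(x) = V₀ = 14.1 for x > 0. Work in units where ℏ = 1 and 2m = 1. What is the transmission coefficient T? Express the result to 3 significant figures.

T = 0.832

On each side the TISE gives plane waves with k = √(2m(E − V))/ℏ: k₁ = √(2·½·17.1) = 4.135, k₂ = √(2·½·3) = 1.732.
Matching ψ and ψ′ at x = 0 gives r = (k₁ − k₂)/(k₁ + k₂), so R = r² = 0.1678 and T = 1 − R = 0.8322.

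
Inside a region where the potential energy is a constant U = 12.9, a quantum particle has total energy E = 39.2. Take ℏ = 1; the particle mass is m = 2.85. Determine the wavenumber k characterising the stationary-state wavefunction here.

With E > U the solution is oscillatory, ψ ∝ e^{±ikx} with k = √(2m(E − U))/ℏ.
k = √(2 × 2.85 × 26.3) = 12.24.

k = 12.2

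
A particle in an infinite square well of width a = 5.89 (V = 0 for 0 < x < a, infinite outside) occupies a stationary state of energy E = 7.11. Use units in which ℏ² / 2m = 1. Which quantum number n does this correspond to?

n = 5

From E_n = n²π²ℏ²/(2ma²) invert to n = √(2ma²E)/(πℏ).
n = (5.89/π) × √(2 × 0.5 × 7.11) = 4.999 → n = 5.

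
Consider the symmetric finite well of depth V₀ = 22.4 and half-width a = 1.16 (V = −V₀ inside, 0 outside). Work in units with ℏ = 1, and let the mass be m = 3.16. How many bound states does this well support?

The dimensionless depth is z₀ = a√(2mV₀)/ℏ = 1.16 × √(141.6) = 13.80.
A new bound state (alternating even/odd) appears each time z₀ passes a multiple of π/2, so N = ⌊2z₀/π⌋ + 1 = ⌊8.787⌋ + 1 = 9.

N = 9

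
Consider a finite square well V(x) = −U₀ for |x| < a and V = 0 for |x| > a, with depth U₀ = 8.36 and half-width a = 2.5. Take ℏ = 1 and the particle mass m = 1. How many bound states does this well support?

The dimensionless depth is z₀ = a√(2mU₀)/ℏ = 2.5 × √(16.72) = 10.22.
The even/odd transcendental equations gain one root per π/2 in z₀, giving N = 1 + ⌊2z₀/π⌋ = 1 + ⌊6.508⌋ = 7.

N = 7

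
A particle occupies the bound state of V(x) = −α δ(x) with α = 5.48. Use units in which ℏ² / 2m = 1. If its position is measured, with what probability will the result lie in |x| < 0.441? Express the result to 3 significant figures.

The normalised bound state is ψ = √κ e^{−κ|x|} with κ = mα/ℏ² = 2.740.
P(|x| < d) = ∫_{−d}^{d} κ e^{−2κ|x|} dx = 1 − e^{−2κd} = 1 − e^{−2.417} = 0.9108.

P = 0.911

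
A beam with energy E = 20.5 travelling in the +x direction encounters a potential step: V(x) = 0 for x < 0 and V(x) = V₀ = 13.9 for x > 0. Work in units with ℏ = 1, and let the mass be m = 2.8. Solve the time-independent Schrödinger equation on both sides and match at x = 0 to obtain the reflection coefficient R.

R = 0.0762

On each side the TISE gives plane waves with k = √(2m(E − V))/ℏ: k₁ = √(2·2.8·20.5) = 10.71, k₂ = √(2·2.8·6.6) = 6.079.
Continuity of ψ and ψ′ at the step yields the reflection amplitude r = (k₁ − k₂)/(k₁ + k₂) = 0.2760; thus R = |r|² = 0.07617, T = 0.9238.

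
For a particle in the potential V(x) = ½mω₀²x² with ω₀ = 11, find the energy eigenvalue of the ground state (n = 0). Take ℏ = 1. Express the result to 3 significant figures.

E = 5.50

The oscillator eigenvalues are E_n = ℏω₀(n + ½), so E_0 = 11 × 0.5 = 5.500.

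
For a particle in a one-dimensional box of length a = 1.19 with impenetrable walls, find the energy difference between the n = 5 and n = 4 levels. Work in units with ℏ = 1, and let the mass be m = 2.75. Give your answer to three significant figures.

E_n = n²π²ℏ²/(2ma²), so ΔE = (5² − 4²) π²ℏ²/(2ma²).
ΔE = 9 × π² / (2 × 2.75 × 1.19²) = 11.40.

ΔE = 11.4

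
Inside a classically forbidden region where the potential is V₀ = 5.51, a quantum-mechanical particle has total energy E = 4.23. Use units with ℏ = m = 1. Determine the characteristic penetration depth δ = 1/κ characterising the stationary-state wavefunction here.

Since E < V₀ the TISE in this region is ψ'' = κ²ψ with κ = √(2m(V₀ − E))/ℏ.
κ = √(2 × 1 × 1.28) = 1.600. The penetration depth is δ = 1/κ = 0.625.

δ = 0.625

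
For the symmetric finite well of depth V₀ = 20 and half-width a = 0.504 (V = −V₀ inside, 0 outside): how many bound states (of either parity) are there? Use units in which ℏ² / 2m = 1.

N = 2

The dimensionless depth is z₀ = a√(2mV₀)/ℏ = 0.504 × √(20.00) = 2.254.
The even/odd transcendental equations gain one root per π/2 in z₀, giving N = 1 + ⌊2z₀/π⌋ = 1 + ⌊1.435⌋ = 2.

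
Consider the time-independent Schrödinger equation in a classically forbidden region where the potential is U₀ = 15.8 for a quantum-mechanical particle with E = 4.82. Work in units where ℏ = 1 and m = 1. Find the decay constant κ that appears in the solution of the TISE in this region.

κ = 4.69

Since E < U₀ the TISE in this region is ψ'' = κ²ψ with κ = √(2m(U₀ − E))/ℏ.
κ = √(2 × 1 × 10.98) = 4.686.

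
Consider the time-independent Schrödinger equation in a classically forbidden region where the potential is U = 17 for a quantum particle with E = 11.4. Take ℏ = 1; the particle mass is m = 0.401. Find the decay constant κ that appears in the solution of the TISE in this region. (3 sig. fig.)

κ = 2.12

Since E < U the TISE in this region is ψ'' = κ²ψ with κ = √(2m(U − E))/ℏ.
κ = √(2 × 0.401 × 5.6) = 2.119.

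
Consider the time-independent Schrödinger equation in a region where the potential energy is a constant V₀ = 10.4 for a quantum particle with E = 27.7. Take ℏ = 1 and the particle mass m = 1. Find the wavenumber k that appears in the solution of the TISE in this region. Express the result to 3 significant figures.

With E > V₀ the solution is oscillatory, ψ ∝ e^{±ikx} with k = √(2m(E − V₀))/ℏ.
k = √(2 × 1 × 17.3) = 5.882.

k = 5.88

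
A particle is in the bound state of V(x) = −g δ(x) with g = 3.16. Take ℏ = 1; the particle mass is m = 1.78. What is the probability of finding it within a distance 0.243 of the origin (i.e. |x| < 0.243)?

P = 0.935

The normalised bound state is ψ = √κ e^{−κ|x|} with κ = mg/ℏ² = 5.625.
P(|x| < d) = ∫_{−d}^{d} κ e^{−2κ|x|} dx = 1 − e^{−2κd} = 1 − e^{−2.734} = 0.9350.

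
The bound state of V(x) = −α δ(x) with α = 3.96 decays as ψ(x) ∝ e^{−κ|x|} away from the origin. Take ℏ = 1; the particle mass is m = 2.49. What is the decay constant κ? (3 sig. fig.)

κ = 9.86

Integrating the TISE across x = 0 gives the cusp condition ψ'(0⁺) − ψ'(0⁻) = −(2mα/ℏ²)ψ(0).
With ψ ∝ e^{−κ|x|} this yields −2κ = −2mα/ℏ², so κ = mα/ℏ² = 9.860.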